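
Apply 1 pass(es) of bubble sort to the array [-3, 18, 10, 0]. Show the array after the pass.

After pass 1: [-3, 10, 0, 18] (2 swaps)
Total swaps: 2


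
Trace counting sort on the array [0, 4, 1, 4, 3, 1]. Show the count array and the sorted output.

Count array: [1, 2, 0, 1, 2]
(count[i] = number of elements equal to i)
Cumulative count: [1, 3, 3, 4, 6]
Sorted: [0, 1, 1, 3, 4, 4]


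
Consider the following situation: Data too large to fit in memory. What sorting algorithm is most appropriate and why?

Best choice: External merge sort
Reason: Minimizes disk I/O by sequential reads/writes


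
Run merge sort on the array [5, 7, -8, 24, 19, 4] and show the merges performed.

Divide and conquer:
  Merge [7] + [-8] -> [-8, 7]
  Merge [5] + [-8, 7] -> [-8, 5, 7]
  Merge [19] + [4] -> [4, 19]
  Merge [24] + [4, 19] -> [4, 19, 24]
  Merge [-8, 5, 7] + [4, 19, 24] -> [-8, 4, 5, 7, 19, 24]


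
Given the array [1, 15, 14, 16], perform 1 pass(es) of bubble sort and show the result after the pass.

After pass 1: [1, 14, 15, 16] (1 swaps)
Total swaps: 1


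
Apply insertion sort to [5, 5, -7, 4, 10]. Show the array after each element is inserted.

First element 5 is already 'sorted'
Insert 5: shifted 0 elements -> [5, 5, -7, 4, 10]
Insert -7: shifted 2 elements -> [-7, 5, 5, 4, 10]
Insert 4: shifted 2 elements -> [-7, 4, 5, 5, 10]
Insert 10: shifted 0 elements -> [-7, 4, 5, 5, 10]


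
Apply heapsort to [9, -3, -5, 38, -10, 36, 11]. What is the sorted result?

Build heap: [38, 9, 36, -3, -10, -5, 11]
Extract 38: [36, 9, 11, -3, -10, -5, 38]
Extract 36: [11, 9, -5, -3, -10, 36, 38]
Extract 11: [9, -3, -5, -10, 11, 36, 38]
Extract 9: [-3, -10, -5, 9, 11, 36, 38]
Extract -3: [-5, -10, -3, 9, 11, 36, 38]
Extract -5: [-10, -5, -3, 9, 11, 36, 38]


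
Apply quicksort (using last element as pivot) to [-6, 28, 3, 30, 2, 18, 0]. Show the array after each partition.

Partition 1: pivot=0 at index 1 -> [-6, 0, 3, 30, 2, 18, 28]
Partition 2: pivot=28 at index 5 -> [-6, 0, 3, 2, 18, 28, 30]
Partition 3: pivot=18 at index 4 -> [-6, 0, 3, 2, 18, 28, 30]
Partition 4: pivot=2 at index 2 -> [-6, 0, 2, 3, 18, 28, 30]


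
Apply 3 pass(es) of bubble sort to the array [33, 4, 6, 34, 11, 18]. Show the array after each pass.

After pass 1: [4, 6, 33, 11, 18, 34] (4 swaps)
After pass 2: [4, 6, 11, 18, 33, 34] (2 swaps)
After pass 3: [4, 6, 11, 18, 33, 34] (0 swaps)
Total swaps: 6


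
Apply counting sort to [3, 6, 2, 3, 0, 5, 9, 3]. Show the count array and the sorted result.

Count array: [1, 0, 1, 3, 0, 1, 1, 0, 0, 1]
(count[i] = number of elements equal to i)
Cumulative count: [1, 1, 2, 5, 5, 6, 7, 7, 7, 8]
Sorted: [0, 2, 3, 3, 3, 5, 6, 9]


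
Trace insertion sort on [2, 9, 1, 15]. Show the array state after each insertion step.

First element 2 is already 'sorted'
Insert 9: shifted 0 elements -> [2, 9, 1, 15]
Insert 1: shifted 2 elements -> [1, 2, 9, 15]
Insert 15: shifted 0 elements -> [1, 2, 9, 15]


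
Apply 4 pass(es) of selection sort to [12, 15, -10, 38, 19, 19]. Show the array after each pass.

Pass 1: Select minimum -10 at index 2, swap -> [-10, 15, 12, 38, 19, 19]
Pass 2: Select minimum 12 at index 2, swap -> [-10, 12, 15, 38, 19, 19]
Pass 3: Select minimum 15 at index 2, swap -> [-10, 12, 15, 38, 19, 19]
Pass 4: Select minimum 19 at index 4, swap -> [-10, 12, 15, 19, 38, 19]


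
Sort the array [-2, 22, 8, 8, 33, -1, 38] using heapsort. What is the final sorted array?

Build heap: [38, 33, 8, 8, 22, -1, -2]
Extract 38: [33, 22, 8, 8, -2, -1, 38]
Extract 33: [22, 8, 8, -1, -2, 33, 38]
Extract 22: [8, -1, 8, -2, 22, 33, 38]
Extract 8: [8, -1, -2, 8, 22, 33, 38]
Extract 8: [-1, -2, 8, 8, 22, 33, 38]
Extract -1: [-2, -1, 8, 8, 22, 33, 38]


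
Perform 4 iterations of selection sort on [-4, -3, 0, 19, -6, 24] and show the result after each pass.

Pass 1: Select minimum -6 at index 4, swap -> [-6, -3, 0, 19, -4, 24]
Pass 2: Select minimum -4 at index 4, swap -> [-6, -4, 0, 19, -3, 24]
Pass 3: Select minimum -3 at index 4, swap -> [-6, -4, -3, 19, 0, 24]
Pass 4: Select minimum 0 at index 4, swap -> [-6, -4, -3, 0, 19, 24]


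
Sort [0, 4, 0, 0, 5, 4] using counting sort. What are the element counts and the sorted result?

Count array: [3, 0, 0, 0, 2, 1]
(count[i] = number of elements equal to i)
Cumulative count: [3, 3, 3, 3, 5, 6]
Sorted: [0, 0, 0, 4, 4, 5]


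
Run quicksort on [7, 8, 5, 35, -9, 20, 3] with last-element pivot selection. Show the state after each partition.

Partition 1: pivot=3 at index 1 -> [-9, 3, 5, 35, 7, 20, 8]
Partition 2: pivot=8 at index 4 -> [-9, 3, 5, 7, 8, 20, 35]
Partition 3: pivot=7 at index 3 -> [-9, 3, 5, 7, 8, 20, 35]
Partition 4: pivot=35 at index 6 -> [-9, 3, 5, 7, 8, 20, 35]


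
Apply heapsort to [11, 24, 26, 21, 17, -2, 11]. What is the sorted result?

Build heap: [26, 24, 11, 21, 17, -2, 11]
Extract 26: [24, 21, 11, 11, 17, -2, 26]
Extract 24: [21, 17, 11, 11, -2, 24, 26]
Extract 21: [17, 11, 11, -2, 21, 24, 26]
Extract 17: [11, -2, 11, 17, 21, 24, 26]
Extract 11: [11, -2, 11, 17, 21, 24, 26]
Extract 11: [-2, 11, 11, 17, 21, 24, 26]


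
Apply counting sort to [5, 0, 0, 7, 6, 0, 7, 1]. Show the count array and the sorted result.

Count array: [3, 1, 0, 0, 0, 1, 1, 2]
(count[i] = number of elements equal to i)
Cumulative count: [3, 4, 4, 4, 4, 5, 6, 8]
Sorted: [0, 0, 0, 1, 5, 6, 7, 7]


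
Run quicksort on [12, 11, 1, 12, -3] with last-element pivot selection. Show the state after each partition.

Partition 1: pivot=-3 at index 0 -> [-3, 11, 1, 12, 12]
Partition 2: pivot=12 at index 4 -> [-3, 11, 1, 12, 12]
Partition 3: pivot=12 at index 3 -> [-3, 11, 1, 12, 12]
Partition 4: pivot=1 at index 1 -> [-3, 1, 11, 12, 12]


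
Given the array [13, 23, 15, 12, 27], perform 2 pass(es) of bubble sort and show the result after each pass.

After pass 1: [13, 15, 12, 23, 27] (2 swaps)
After pass 2: [13, 12, 15, 23, 27] (1 swaps)
Total swaps: 3


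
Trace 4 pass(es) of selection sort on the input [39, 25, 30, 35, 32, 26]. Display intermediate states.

Pass 1: Select minimum 25 at index 1, swap -> [25, 39, 30, 35, 32, 26]
Pass 2: Select minimum 26 at index 5, swap -> [25, 26, 30, 35, 32, 39]
Pass 3: Select minimum 30 at index 2, swap -> [25, 26, 30, 35, 32, 39]
Pass 4: Select minimum 32 at index 4, swap -> [25, 26, 30, 32, 35, 39]


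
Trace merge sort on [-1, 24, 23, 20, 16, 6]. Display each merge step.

Divide and conquer:
  Merge [24] + [23] -> [23, 24]
  Merge [-1] + [23, 24] -> [-1, 23, 24]
  Merge [16] + [6] -> [6, 16]
  Merge [20] + [6, 16] -> [6, 16, 20]
  Merge [-1, 23, 24] + [6, 16, 20] -> [-1, 6, 16, 20, 23, 24]


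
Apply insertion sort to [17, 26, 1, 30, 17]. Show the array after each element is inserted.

First element 17 is already 'sorted'
Insert 26: shifted 0 elements -> [17, 26, 1, 30, 17]
Insert 1: shifted 2 elements -> [1, 17, 26, 30, 17]
Insert 30: shifted 0 elements -> [1, 17, 26, 30, 17]
Insert 17: shifted 2 elements -> [1, 17, 17, 26, 30]


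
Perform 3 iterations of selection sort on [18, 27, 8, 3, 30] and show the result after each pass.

Pass 1: Select minimum 3 at index 3, swap -> [3, 27, 8, 18, 30]
Pass 2: Select minimum 8 at index 2, swap -> [3, 8, 27, 18, 30]
Pass 3: Select minimum 18 at index 3, swap -> [3, 8, 18, 27, 30]


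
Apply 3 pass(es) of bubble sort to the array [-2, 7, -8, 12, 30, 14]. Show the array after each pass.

After pass 1: [-2, -8, 7, 12, 14, 30] (2 swaps)
After pass 2: [-8, -2, 7, 12, 14, 30] (1 swaps)
After pass 3: [-8, -2, 7, 12, 14, 30] (0 swaps)
Total swaps: 3


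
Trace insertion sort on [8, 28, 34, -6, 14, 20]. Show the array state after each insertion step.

First element 8 is already 'sorted'
Insert 28: shifted 0 elements -> [8, 28, 34, -6, 14, 20]
Insert 34: shifted 0 elements -> [8, 28, 34, -6, 14, 20]
Insert -6: shifted 3 elements -> [-6, 8, 28, 34, 14, 20]
Insert 14: shifted 2 elements -> [-6, 8, 14, 28, 34, 20]
Insert 20: shifted 2 elements -> [-6, 8, 14, 20, 28, 34]


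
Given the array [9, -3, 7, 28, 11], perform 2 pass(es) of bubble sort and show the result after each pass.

After pass 1: [-3, 7, 9, 11, 28] (3 swaps)
After pass 2: [-3, 7, 9, 11, 28] (0 swaps)
Total swaps: 3


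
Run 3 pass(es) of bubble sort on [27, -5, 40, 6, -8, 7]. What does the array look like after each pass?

After pass 1: [-5, 27, 6, -8, 7, 40] (4 swaps)
After pass 2: [-5, 6, -8, 7, 27, 40] (3 swaps)
After pass 3: [-5, -8, 6, 7, 27, 40] (1 swaps)
Total swaps: 8


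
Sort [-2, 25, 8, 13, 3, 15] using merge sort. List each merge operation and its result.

Divide and conquer:
  Merge [25] + [8] -> [8, 25]
  Merge [-2] + [8, 25] -> [-2, 8, 25]
  Merge [3] + [15] -> [3, 15]
  Merge [13] + [3, 15] -> [3, 13, 15]
  Merge [-2, 8, 25] + [3, 13, 15] -> [-2, 3, 8, 13, 15, 25]


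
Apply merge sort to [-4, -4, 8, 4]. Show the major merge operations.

Divide and conquer:
  Merge [-4] + [-4] -> [-4, -4]
  Merge [8] + [4] -> [4, 8]
  Merge [-4, -4] + [4, 8] -> [-4, -4, 4, 8]


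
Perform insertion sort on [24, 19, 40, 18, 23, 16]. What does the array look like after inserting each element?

First element 24 is already 'sorted'
Insert 19: shifted 1 elements -> [19, 24, 40, 18, 23, 16]
Insert 40: shifted 0 elements -> [19, 24, 40, 18, 23, 16]
Insert 18: shifted 3 elements -> [18, 19, 24, 40, 23, 16]
Insert 23: shifted 2 elements -> [18, 19, 23, 24, 40, 16]
Insert 16: shifted 5 elements -> [16, 18, 19, 23, 24, 40]


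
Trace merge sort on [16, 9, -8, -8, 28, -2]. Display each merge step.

Divide and conquer:
  Merge [9] + [-8] -> [-8, 9]
  Merge [16] + [-8, 9] -> [-8, 9, 16]
  Merge [28] + [-2] -> [-2, 28]
  Merge [-8] + [-2, 28] -> [-8, -2, 28]
  Merge [-8, 9, 16] + [-8, -2, 28] -> [-8, -8, -2, 9, 16, 28]


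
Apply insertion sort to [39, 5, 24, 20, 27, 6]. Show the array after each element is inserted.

First element 39 is already 'sorted'
Insert 5: shifted 1 elements -> [5, 39, 24, 20, 27, 6]
Insert 24: shifted 1 elements -> [5, 24, 39, 20, 27, 6]
Insert 20: shifted 2 elements -> [5, 20, 24, 39, 27, 6]
Insert 27: shifted 1 elements -> [5, 20, 24, 27, 39, 6]
Insert 6: shifted 4 elements -> [5, 6, 20, 24, 27, 39]


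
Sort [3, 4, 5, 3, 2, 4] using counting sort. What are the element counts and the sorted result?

Count array: [0, 0, 1, 2, 2, 1]
(count[i] = number of elements equal to i)
Cumulative count: [0, 0, 1, 3, 5, 6]
Sorted: [2, 3, 3, 4, 4, 5]


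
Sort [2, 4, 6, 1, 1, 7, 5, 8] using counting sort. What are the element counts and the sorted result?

Count array: [0, 2, 1, 0, 1, 1, 1, 1, 1]
(count[i] = number of elements equal to i)
Cumulative count: [0, 2, 3, 3, 4, 5, 6, 7, 8]
Sorted: [1, 1, 2, 4, 5, 6, 7, 8]


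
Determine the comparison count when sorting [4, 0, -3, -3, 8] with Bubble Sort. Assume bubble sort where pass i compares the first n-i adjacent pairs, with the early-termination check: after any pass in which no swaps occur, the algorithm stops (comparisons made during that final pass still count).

Pass 1: compare adjacent pairs (0,1)..(3,4) = 4 comparison(s), 3 swap(s) -> [0, -3, -3, 4, 8]
Pass 2: compare adjacent pairs (0,1)..(2,3) = 3 comparison(s), 2 swap(s) -> [-3, -3, 0, 4, 8]
Pass 3: compare adjacent pairs (0,1)..(1,2) = 2 comparison(s), 0 swap(s) -> [-3, -3, 0, 4, 8]
No swaps in this pass, so bubble sort stops here.
Total comparisons: 4 + 3 + 2 = 9


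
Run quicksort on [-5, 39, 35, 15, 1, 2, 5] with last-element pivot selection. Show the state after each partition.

Partition 1: pivot=5 at index 3 -> [-5, 1, 2, 5, 39, 35, 15]
Partition 2: pivot=2 at index 2 -> [-5, 1, 2, 5, 39, 35, 15]
Partition 3: pivot=1 at index 1 -> [-5, 1, 2, 5, 39, 35, 15]
Partition 4: pivot=15 at index 4 -> [-5, 1, 2, 5, 15, 35, 39]
Partition 5: pivot=39 at index 6 -> [-5, 1, 2, 5, 15, 35, 39]


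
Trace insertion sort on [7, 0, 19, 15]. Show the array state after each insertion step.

First element 7 is already 'sorted'
Insert 0: shifted 1 elements -> [0, 7, 19, 15]
Insert 19: shifted 0 elements -> [0, 7, 19, 15]
Insert 15: shifted 1 elements -> [0, 7, 15, 19]


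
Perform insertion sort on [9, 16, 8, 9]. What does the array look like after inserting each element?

First element 9 is already 'sorted'
Insert 16: shifted 0 elements -> [9, 16, 8, 9]
Insert 8: shifted 2 elements -> [8, 9, 16, 9]
Insert 9: shifted 1 elements -> [8, 9, 9, 16]


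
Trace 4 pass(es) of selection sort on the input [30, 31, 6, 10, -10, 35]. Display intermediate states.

Pass 1: Select minimum -10 at index 4, swap -> [-10, 31, 6, 10, 30, 35]
Pass 2: Select minimum 6 at index 2, swap -> [-10, 6, 31, 10, 30, 35]
Pass 3: Select minimum 10 at index 3, swap -> [-10, 6, 10, 31, 30, 35]
Pass 4: Select minimum 30 at index 4, swap -> [-10, 6, 10, 30, 31, 35]


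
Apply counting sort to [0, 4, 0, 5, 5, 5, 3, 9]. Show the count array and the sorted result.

Count array: [2, 0, 0, 1, 1, 3, 0, 0, 0, 1]
(count[i] = number of elements equal to i)
Cumulative count: [2, 2, 2, 3, 4, 7, 7, 7, 7, 8]
Sorted: [0, 0, 3, 4, 5, 5, 5, 9]


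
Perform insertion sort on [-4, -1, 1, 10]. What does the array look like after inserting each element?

First element -4 is already 'sorted'
Insert -1: shifted 0 elements -> [-4, -1, 1, 10]
Insert 1: shifted 0 elements -> [-4, -1, 1, 10]
Insert 10: shifted 0 elements -> [-4, -1, 1, 10]


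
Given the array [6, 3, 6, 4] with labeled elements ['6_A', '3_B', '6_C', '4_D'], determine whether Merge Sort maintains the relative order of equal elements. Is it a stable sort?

Trace Merge Sort on the labeled array (the key is the number; the letter only tracks identity):
  Merge [6_A] + [3_B] -> [3_B, 6_A]
  Merge [6_C] + [4_D] -> [4_D, 6_C]
  Merge [3_B, 6_A] + [4_D, 6_C] -> [3_B, 4_D, 6_A, 6_C]
Final order: [3_B, 4_D, 6_A, 6_C]
Equal keys:
  value 6: originally 6_A, 6_C; after sorting 6_A, 6_C -> order preserved
All equal keys kept their original relative order. Merge Sort is stable: when the heads of the two halves are equal the merge takes from the left half first.
Answer: Stable


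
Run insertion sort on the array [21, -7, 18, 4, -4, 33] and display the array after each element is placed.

First element 21 is already 'sorted'
Insert -7: shifted 1 elements -> [-7, 21, 18, 4, -4, 33]
Insert 18: shifted 1 elements -> [-7, 18, 21, 4, -4, 33]
Insert 4: shifted 2 elements -> [-7, 4, 18, 21, -4, 33]
Insert -4: shifted 3 elements -> [-7, -4, 4, 18, 21, 33]
Insert 33: shifted 0 elements -> [-7, -4, 4, 18, 21, 33]


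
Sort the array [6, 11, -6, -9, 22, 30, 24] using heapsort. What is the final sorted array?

Build heap: [30, 22, 24, -9, 11, -6, 6]
Extract 30: [24, 22, 6, -9, 11, -6, 30]
Extract 24: [22, 11, 6, -9, -6, 24, 30]
Extract 22: [11, -6, 6, -9, 22, 24, 30]
Extract 11: [6, -6, -9, 11, 22, 24, 30]
Extract 6: [-6, -9, 6, 11, 22, 24, 30]
Extract -6: [-9, -6, 6, 11, 22, 24, 30]


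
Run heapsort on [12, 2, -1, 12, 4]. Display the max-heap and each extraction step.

Build heap: [12, 12, -1, 2, 4]
Extract 12: [12, 4, -1, 2, 12]
Extract 12: [4, 2, -1, 12, 12]
Extract 4: [2, -1, 4, 12, 12]
Extract 2: [-1, 2, 4, 12, 12]


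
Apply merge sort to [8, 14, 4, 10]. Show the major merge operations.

Divide and conquer:
  Merge [8] + [14] -> [8, 14]
  Merge [4] + [10] -> [4, 10]
  Merge [8, 14] + [4, 10] -> [4, 8, 10, 14]


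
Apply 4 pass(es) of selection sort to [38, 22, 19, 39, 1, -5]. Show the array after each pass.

Pass 1: Select minimum -5 at index 5, swap -> [-5, 22, 19, 39, 1, 38]
Pass 2: Select minimum 1 at index 4, swap -> [-5, 1, 19, 39, 22, 38]
Pass 3: Select minimum 19 at index 2, swap -> [-5, 1, 19, 39, 22, 38]
Pass 4: Select minimum 22 at index 4, swap -> [-5, 1, 19, 22, 39, 38]


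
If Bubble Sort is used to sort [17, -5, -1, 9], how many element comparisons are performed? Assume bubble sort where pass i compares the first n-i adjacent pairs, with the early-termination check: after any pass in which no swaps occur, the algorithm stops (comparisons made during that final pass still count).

Pass 1: compare adjacent pairs (0,1)..(2,3) = 3 comparison(s), 3 swap(s) -> [-5, -1, 9, 17]
Pass 2: compare adjacent pairs (0,1)..(1,2) = 2 comparison(s), 0 swap(s) -> [-5, -1, 9, 17]
No swaps in this pass, so bubble sort stops here.
Total comparisons: 3 + 2 = 5


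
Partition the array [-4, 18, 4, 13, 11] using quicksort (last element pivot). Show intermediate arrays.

Partition 1: pivot=11 at index 2 -> [-4, 4, 11, 13, 18]
Partition 2: pivot=4 at index 1 -> [-4, 4, 11, 13, 18]
Partition 3: pivot=18 at index 4 -> [-4, 4, 11, 13, 18]


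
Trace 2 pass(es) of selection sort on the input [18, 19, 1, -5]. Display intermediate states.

Pass 1: Select minimum -5 at index 3, swap -> [-5, 19, 1, 18]
Pass 2: Select minimum 1 at index 2, swap -> [-5, 1, 19, 18]


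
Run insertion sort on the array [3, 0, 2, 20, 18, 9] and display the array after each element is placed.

First element 3 is already 'sorted'
Insert 0: shifted 1 elements -> [0, 3, 2, 20, 18, 9]
Insert 2: shifted 1 elements -> [0, 2, 3, 20, 18, 9]
Insert 20: shifted 0 elements -> [0, 2, 3, 20, 18, 9]
Insert 18: shifted 1 elements -> [0, 2, 3, 18, 20, 9]
Insert 9: shifted 2 elements -> [0, 2, 3, 9, 18, 20]


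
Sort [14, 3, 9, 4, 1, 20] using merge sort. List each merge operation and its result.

Divide and conquer:
  Merge [3] + [9] -> [3, 9]
  Merge [14] + [3, 9] -> [3, 9, 14]
  Merge [1] + [20] -> [1, 20]
  Merge [4] + [1, 20] -> [1, 4, 20]
  Merge [3, 9, 14] + [1, 4, 20] -> [1, 3, 4, 9, 14, 20]


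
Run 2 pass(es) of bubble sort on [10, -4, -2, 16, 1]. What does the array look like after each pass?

After pass 1: [-4, -2, 10, 1, 16] (3 swaps)
After pass 2: [-4, -2, 1, 10, 16] (1 swaps)
Total swaps: 4


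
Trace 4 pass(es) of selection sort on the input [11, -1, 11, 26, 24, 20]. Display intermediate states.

Pass 1: Select minimum -1 at index 1, swap -> [-1, 11, 11, 26, 24, 20]
Pass 2: Select minimum 11 at index 1, swap -> [-1, 11, 11, 26, 24, 20]
Pass 3: Select minimum 11 at index 2, swap -> [-1, 11, 11, 26, 24, 20]
Pass 4: Select minimum 20 at index 5, swap -> [-1, 11, 11, 20, 24, 26]


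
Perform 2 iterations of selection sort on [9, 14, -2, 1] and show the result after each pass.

Pass 1: Select minimum -2 at index 2, swap -> [-2, 14, 9, 1]
Pass 2: Select minimum 1 at index 3, swap -> [-2, 1, 9, 14]


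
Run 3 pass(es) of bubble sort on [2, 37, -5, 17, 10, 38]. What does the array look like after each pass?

After pass 1: [2, -5, 17, 10, 37, 38] (3 swaps)
After pass 2: [-5, 2, 10, 17, 37, 38] (2 swaps)
After pass 3: [-5, 2, 10, 17, 37, 38] (0 swaps)
Total swaps: 5


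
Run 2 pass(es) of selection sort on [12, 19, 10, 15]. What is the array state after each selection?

Pass 1: Select minimum 10 at index 2, swap -> [10, 19, 12, 15]
Pass 2: Select minimum 12 at index 2, swap -> [10, 12, 19, 15]


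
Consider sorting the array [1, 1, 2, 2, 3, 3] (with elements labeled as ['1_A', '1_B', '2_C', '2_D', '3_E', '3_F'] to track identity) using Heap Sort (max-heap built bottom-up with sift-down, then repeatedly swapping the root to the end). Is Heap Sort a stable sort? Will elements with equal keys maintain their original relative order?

Trace Heap Sort on the labeled array (the key is the number; the letter only tracks identity):
  Build max-heap: [3_E, 2_D, 3_F, 1_A, 1_B, 2_C]
  Swap root 3_E to index 5, re-heapify first 5 -> [3_F, 2_D, 2_C, 1_A, 1_B, 3_E]
  Swap root 3_F to index 4, re-heapify first 4 -> [2_D, 1_B, 2_C, 1_A, 3_F, 3_E]
  Swap root 2_D to index 3, re-heapify first 3 -> [2_C, 1_B, 1_A, 2_D, 3_F, 3_E]
  Swap root 2_C to index 2, re-heapify first 2 -> [1_A, 1_B, 2_C, 2_D, 3_F, 3_E]
  Swap root 1_A to index 1, re-heapify first 1 -> [1_B, 1_A, 2_C, 2_D, 3_F, 3_E]
Final order: [1_B, 1_A, 2_C, 2_D, 3_F, 3_E]
Equal keys:
  value 1: originally 1_A, 1_B; after sorting 1_B, 1_A -> order changed
  value 2: originally 2_C, 2_D; after sorting 2_C, 2_D -> order preserved
  value 3: originally 3_E, 3_F; after sorting 3_F, 3_E -> order changed
Equal keys were reordered, so Heap Sort is not stable: heap construction and root-to-end swaps move elements without regard to the original order of equal keys. (One such input is enough; an unstable sort may happen to preserve order on other inputs, but it gives no guarantee.)
Answer: Not stable


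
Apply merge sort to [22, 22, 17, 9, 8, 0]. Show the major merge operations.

Divide and conquer:
  Merge [22] + [17] -> [17, 22]
  Merge [22] + [17, 22] -> [17, 22, 22]
  Merge [8] + [0] -> [0, 8]
  Merge [9] + [0, 8] -> [0, 8, 9]
  Merge [17, 22, 22] + [0, 8, 9] -> [0, 8, 9, 17, 22, 22]


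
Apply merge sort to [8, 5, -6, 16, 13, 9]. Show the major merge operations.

Divide and conquer:
  Merge [5] + [-6] -> [-6, 5]
  Merge [8] + [-6, 5] -> [-6, 5, 8]
  Merge [13] + [9] -> [9, 13]
  Merge [16] + [9, 13] -> [9, 13, 16]
  Merge [-6, 5, 8] + [9, 13, 16] -> [-6, 5, 8, 9, 13, 16]


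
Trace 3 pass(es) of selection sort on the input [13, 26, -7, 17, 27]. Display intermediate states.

Pass 1: Select minimum -7 at index 2, swap -> [-7, 26, 13, 17, 27]
Pass 2: Select minimum 13 at index 2, swap -> [-7, 13, 26, 17, 27]
Pass 3: Select minimum 17 at index 3, swap -> [-7, 13, 17, 26, 27]


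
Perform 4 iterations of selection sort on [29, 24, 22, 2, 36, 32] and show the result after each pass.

Pass 1: Select minimum 2 at index 3, swap -> [2, 24, 22, 29, 36, 32]
Pass 2: Select minimum 22 at index 2, swap -> [2, 22, 24, 29, 36, 32]
Pass 3: Select minimum 24 at index 2, swap -> [2, 22, 24, 29, 36, 32]
Pass 4: Select minimum 29 at index 3, swap -> [2, 22, 24, 29, 36, 32]


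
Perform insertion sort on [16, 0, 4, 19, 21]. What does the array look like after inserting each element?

First element 16 is already 'sorted'
Insert 0: shifted 1 elements -> [0, 16, 4, 19, 21]
Insert 4: shifted 1 elements -> [0, 4, 16, 19, 21]
Insert 19: shifted 0 elements -> [0, 4, 16, 19, 21]
Insert 21: shifted 0 elements -> [0, 4, 16, 19, 21]


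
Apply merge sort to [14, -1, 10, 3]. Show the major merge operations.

Divide and conquer:
  Merge [14] + [-1] -> [-1, 14]
  Merge [10] + [3] -> [3, 10]
  Merge [-1, 14] + [3, 10] -> [-1, 3, 10, 14]


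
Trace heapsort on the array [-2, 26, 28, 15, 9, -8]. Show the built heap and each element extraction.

Build heap: [28, 26, -2, 15, 9, -8]
Extract 28: [26, 15, -2, -8, 9, 28]
Extract 26: [15, 9, -2, -8, 26, 28]
Extract 15: [9, -8, -2, 15, 26, 28]
Extract 9: [-2, -8, 9, 15, 26, 28]
Extract -2: [-8, -2, 9, 15, 26, 28]


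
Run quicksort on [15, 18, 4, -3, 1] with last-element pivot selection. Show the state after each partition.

Partition 1: pivot=1 at index 1 -> [-3, 1, 4, 15, 18]
Partition 2: pivot=18 at index 4 -> [-3, 1, 4, 15, 18]
Partition 3: pivot=15 at index 3 -> [-3, 1, 4, 15, 18]


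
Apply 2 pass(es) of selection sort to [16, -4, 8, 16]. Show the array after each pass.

Pass 1: Select minimum -4 at index 1, swap -> [-4, 16, 8, 16]
Pass 2: Select minimum 8 at index 2, swap -> [-4, 8, 16, 16]


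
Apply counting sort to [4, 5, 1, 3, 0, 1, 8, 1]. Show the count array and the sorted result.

Count array: [1, 3, 0, 1, 1, 1, 0, 0, 1]
(count[i] = number of elements equal to i)
Cumulative count: [1, 4, 4, 5, 6, 7, 7, 7, 8]
Sorted: [0, 1, 1, 1, 3, 4, 5, 8]


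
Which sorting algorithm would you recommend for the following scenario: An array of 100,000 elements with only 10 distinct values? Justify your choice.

Best choice: 3-way quicksort or Counting sort
Reason: 3-way (Dutch national flag) partitioning groups every copy of the pivot together, so with only d=10 distinct keys quicksort finishes in O(n log d) expected time, which is effectively linear; counting sort runs in O(n + k) where k is the size of the key range (not the number of distinct values), so it is linear when the 10 values are integers drawn from a small known range


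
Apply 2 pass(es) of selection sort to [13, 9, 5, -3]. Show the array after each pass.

Pass 1: Select minimum -3 at index 3, swap -> [-3, 9, 5, 13]
Pass 2: Select minimum 5 at index 2, swap -> [-3, 5, 9, 13]


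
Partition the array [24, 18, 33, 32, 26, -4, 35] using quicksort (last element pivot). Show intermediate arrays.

Partition 1: pivot=35 at index 6 -> [24, 18, 33, 32, 26, -4, 35]
Partition 2: pivot=-4 at index 0 -> [-4, 18, 33, 32, 26, 24, 35]
Partition 3: pivot=24 at index 2 -> [-4, 18, 24, 32, 26, 33, 35]
Partition 4: pivot=33 at index 5 -> [-4, 18, 24, 32, 26, 33, 35]
Partition 5: pivot=26 at index 3 -> [-4, 18, 24, 26, 32, 33, 35]


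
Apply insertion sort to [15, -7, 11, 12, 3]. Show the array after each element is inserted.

First element 15 is already 'sorted'
Insert -7: shifted 1 elements -> [-7, 15, 11, 12, 3]
Insert 11: shifted 1 elements -> [-7, 11, 15, 12, 3]
Insert 12: shifted 1 elements -> [-7, 11, 12, 15, 3]
Insert 3: shifted 3 elements -> [-7, 3, 11, 12, 15]


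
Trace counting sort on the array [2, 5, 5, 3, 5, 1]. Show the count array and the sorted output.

Count array: [0, 1, 1, 1, 0, 3]
(count[i] = number of elements equal to i)
Cumulative count: [0, 1, 2, 3, 3, 6]
Sorted: [1, 2, 3, 5, 5, 5]


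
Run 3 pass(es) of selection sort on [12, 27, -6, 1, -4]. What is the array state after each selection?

Pass 1: Select minimum -6 at index 2, swap -> [-6, 27, 12, 1, -4]
Pass 2: Select minimum -4 at index 4, swap -> [-6, -4, 12, 1, 27]
Pass 3: Select minimum 1 at index 3, swap -> [-6, -4, 1, 12, 27]


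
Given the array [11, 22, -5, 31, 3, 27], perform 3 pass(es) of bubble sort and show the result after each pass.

After pass 1: [11, -5, 22, 3, 27, 31] (3 swaps)
After pass 2: [-5, 11, 3, 22, 27, 31] (2 swaps)
After pass 3: [-5, 3, 11, 22, 27, 31] (1 swaps)
Total swaps: 6


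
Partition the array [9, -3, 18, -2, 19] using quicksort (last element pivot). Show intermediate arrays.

Partition 1: pivot=19 at index 4 -> [9, -3, 18, -2, 19]
Partition 2: pivot=-2 at index 1 -> [-3, -2, 18, 9, 19]
Partition 3: pivot=9 at index 2 -> [-3, -2, 9, 18, 19]


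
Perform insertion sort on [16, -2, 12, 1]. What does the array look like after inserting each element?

First element 16 is already 'sorted'
Insert -2: shifted 1 elements -> [-2, 16, 12, 1]
Insert 12: shifted 1 elements -> [-2, 12, 16, 1]
Insert 1: shifted 2 elements -> [-2, 1, 12, 16]


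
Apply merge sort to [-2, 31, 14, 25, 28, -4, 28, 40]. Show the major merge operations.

Divide and conquer:
  Merge [-2] + [31] -> [-2, 31]
  Merge [14] + [25] -> [14, 25]
  Merge [-2, 31] + [14, 25] -> [-2, 14, 25, 31]
  Merge [28] + [-4] -> [-4, 28]
  Merge [28] + [40] -> [28, 40]
  Merge [-4, 28] + [28, 40] -> [-4, 28, 28, 40]
  Merge [-2, 14, 25, 31] + [-4, 28, 28, 40] -> [-4, -2, 14, 25, 28, 28, 31, 40]


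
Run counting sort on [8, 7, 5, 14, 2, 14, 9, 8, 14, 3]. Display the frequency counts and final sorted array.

Count array: [0, 0, 1, 1, 0, 1, 0, 1, 2, 1, 0, 0, 0, 0, 3]
(count[i] = number of elements equal to i)
Cumulative count: [0, 0, 1, 2, 2, 3, 3, 4, 6, 7, 7, 7, 7, 7, 10]
Sorted: [2, 3, 5, 7, 8, 8, 9, 14, 14, 14]


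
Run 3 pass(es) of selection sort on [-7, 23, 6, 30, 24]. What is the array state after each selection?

Pass 1: Select minimum -7 at index 0, swap -> [-7, 23, 6, 30, 24]
Pass 2: Select minimum 6 at index 2, swap -> [-7, 6, 23, 30, 24]
Pass 3: Select minimum 23 at index 2, swap -> [-7, 6, 23, 30, 24]


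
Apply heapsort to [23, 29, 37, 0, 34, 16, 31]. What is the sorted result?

Build heap: [37, 34, 31, 0, 29, 16, 23]
Extract 37: [34, 29, 31, 0, 23, 16, 37]
Extract 34: [31, 29, 16, 0, 23, 34, 37]
Extract 31: [29, 23, 16, 0, 31, 34, 37]
Extract 29: [23, 0, 16, 29, 31, 34, 37]
Extract 23: [16, 0, 23, 29, 31, 34, 37]
Extract 16: [0, 16, 23, 29, 31, 34, 37]


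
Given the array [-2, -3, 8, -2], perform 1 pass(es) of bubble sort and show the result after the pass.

After pass 1: [-3, -2, -2, 8] (2 swaps)
Total swaps: 2


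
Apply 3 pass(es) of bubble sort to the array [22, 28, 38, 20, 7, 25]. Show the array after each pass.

After pass 1: [22, 28, 20, 7, 25, 38] (3 swaps)
After pass 2: [22, 20, 7, 25, 28, 38] (3 swaps)
After pass 3: [20, 7, 22, 25, 28, 38] (2 swaps)
Total swaps: 8


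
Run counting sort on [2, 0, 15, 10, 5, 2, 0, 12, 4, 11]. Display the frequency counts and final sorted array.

Count array: [2, 0, 2, 0, 1, 1, 0, 0, 0, 0, 1, 1, 1, 0, 0, 1]
(count[i] = number of elements equal to i)
Cumulative count: [2, 2, 4, 4, 5, 6, 6, 6, 6, 6, 7, 8, 9, 9, 9, 10]
Sorted: [0, 0, 2, 2, 4, 5, 10, 11, 12, 15]


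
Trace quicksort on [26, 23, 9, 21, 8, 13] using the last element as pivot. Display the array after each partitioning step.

Partition 1: pivot=13 at index 2 -> [9, 8, 13, 21, 23, 26]
Partition 2: pivot=8 at index 0 -> [8, 9, 13, 21, 23, 26]
Partition 3: pivot=26 at index 5 -> [8, 9, 13, 21, 23, 26]
Partition 4: pivot=23 at index 4 -> [8, 9, 13, 21, 23, 26]


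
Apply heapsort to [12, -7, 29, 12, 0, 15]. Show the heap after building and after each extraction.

Build heap: [29, 12, 15, -7, 0, 12]
Extract 29: [15, 12, 12, -7, 0, 29]
Extract 15: [12, 0, 12, -7, 15, 29]
Extract 12: [12, 0, -7, 12, 15, 29]
Extract 12: [0, -7, 12, 12, 15, 29]
Extract 0: [-7, 0, 12, 12, 15, 29]


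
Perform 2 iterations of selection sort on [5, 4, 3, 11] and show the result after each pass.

Pass 1: Select minimum 3 at index 2, swap -> [3, 4, 5, 11]
Pass 2: Select minimum 4 at index 1, swap -> [3, 4, 5, 11]


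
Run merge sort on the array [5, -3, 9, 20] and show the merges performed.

Divide and conquer:
  Merge [5] + [-3] -> [-3, 5]
  Merge [9] + [20] -> [9, 20]
  Merge [-3, 5] + [9, 20] -> [-3, 5, 9, 20]


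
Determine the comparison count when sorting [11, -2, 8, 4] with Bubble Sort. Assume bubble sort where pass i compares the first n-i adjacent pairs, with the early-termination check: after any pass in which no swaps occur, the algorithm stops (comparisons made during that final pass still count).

Pass 1: compare adjacent pairs (0,1)..(2,3) = 3 comparison(s), 3 swap(s) -> [-2, 8, 4, 11]
Pass 2: compare adjacent pairs (0,1)..(1,2) = 2 comparison(s), 1 swap(s) -> [-2, 4, 8, 11]
Pass 3: compare adjacent pairs (0,1)..(0,1) = 1 comparison(s), 0 swap(s) -> [-2, 4, 8, 11]
No swaps in this pass, so bubble sort stops here.
Total comparisons: 3 + 2 + 1 = 6


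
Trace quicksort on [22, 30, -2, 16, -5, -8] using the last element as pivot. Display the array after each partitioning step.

Partition 1: pivot=-8 at index 0 -> [-8, 30, -2, 16, -5, 22]
Partition 2: pivot=22 at index 4 -> [-8, -2, 16, -5, 22, 30]
Partition 3: pivot=-5 at index 1 -> [-8, -5, 16, -2, 22, 30]
Partition 4: pivot=-2 at index 2 -> [-8, -5, -2, 16, 22, 30]


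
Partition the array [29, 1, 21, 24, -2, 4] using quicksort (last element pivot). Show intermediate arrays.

Partition 1: pivot=4 at index 2 -> [1, -2, 4, 24, 29, 21]
Partition 2: pivot=-2 at index 0 -> [-2, 1, 4, 24, 29, 21]
Partition 3: pivot=21 at index 3 -> [-2, 1, 4, 21, 29, 24]
Partition 4: pivot=24 at index 4 -> [-2, 1, 4, 21, 24, 29]


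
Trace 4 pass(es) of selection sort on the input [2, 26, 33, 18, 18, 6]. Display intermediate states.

Pass 1: Select minimum 2 at index 0, swap -> [2, 26, 33, 18, 18, 6]
Pass 2: Select minimum 6 at index 5, swap -> [2, 6, 33, 18, 18, 26]
Pass 3: Select minimum 18 at index 3, swap -> [2, 6, 18, 33, 18, 26]
Pass 4: Select minimum 18 at index 4, swap -> [2, 6, 18, 18, 33, 26]


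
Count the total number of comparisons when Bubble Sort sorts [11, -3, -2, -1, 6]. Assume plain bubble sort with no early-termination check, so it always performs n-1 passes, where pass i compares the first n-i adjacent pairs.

Pass 1: compare adjacent pairs (0,1)..(3,4) = 4 comparison(s), 4 swap(s) -> [-3, -2, -1, 6, 11]
Pass 2: compare adjacent pairs (0,1)..(2,3) = 3 comparison(s), 0 swap(s) -> [-3, -2, -1, 6, 11]
Pass 3: compare adjacent pairs (0,1)..(1,2) = 2 comparison(s), 0 swap(s) -> [-3, -2, -1, 6, 11]
Pass 4: compare adjacent pairs (0,1)..(0,1) = 1 comparison(s), 0 swap(s) -> [-3, -2, -1, 6, 11]
Total comparisons: 4 + 3 + 2 + 1 = 10


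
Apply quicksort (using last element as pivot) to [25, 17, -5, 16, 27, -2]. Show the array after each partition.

Partition 1: pivot=-2 at index 1 -> [-5, -2, 25, 16, 27, 17]
Partition 2: pivot=17 at index 3 -> [-5, -2, 16, 17, 27, 25]
Partition 3: pivot=25 at index 4 -> [-5, -2, 16, 17, 25, 27]


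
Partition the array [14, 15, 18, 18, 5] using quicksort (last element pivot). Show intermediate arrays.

Partition 1: pivot=5 at index 0 -> [5, 15, 18, 18, 14]
Partition 2: pivot=14 at index 1 -> [5, 14, 18, 18, 15]
Partition 3: pivot=15 at index 2 -> [5, 14, 15, 18, 18]
Partition 4: pivot=18 at index 4 -> [5, 14, 15, 18, 18]


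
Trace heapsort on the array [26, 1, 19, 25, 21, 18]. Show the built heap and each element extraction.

Build heap: [26, 25, 19, 1, 21, 18]
Extract 26: [25, 21, 19, 1, 18, 26]
Extract 25: [21, 18, 19, 1, 25, 26]
Extract 21: [19, 18, 1, 21, 25, 26]
Extract 19: [18, 1, 19, 21, 25, 26]
Extract 18: [1, 18, 19, 21, 25, 26]


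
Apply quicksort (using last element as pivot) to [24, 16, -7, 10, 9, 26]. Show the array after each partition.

Partition 1: pivot=26 at index 5 -> [24, 16, -7, 10, 9, 26]
Partition 2: pivot=9 at index 1 -> [-7, 9, 24, 10, 16, 26]
Partition 3: pivot=16 at index 3 -> [-7, 9, 10, 16, 24, 26]


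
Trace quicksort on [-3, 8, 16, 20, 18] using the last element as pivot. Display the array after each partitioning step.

Partition 1: pivot=18 at index 3 -> [-3, 8, 16, 18, 20]
Partition 2: pivot=16 at index 2 -> [-3, 8, 16, 18, 20]
Partition 3: pivot=8 at index 1 -> [-3, 8, 16, 18, 20]


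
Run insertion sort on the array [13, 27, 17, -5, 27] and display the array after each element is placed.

First element 13 is already 'sorted'
Insert 27: shifted 0 elements -> [13, 27, 17, -5, 27]
Insert 17: shifted 1 elements -> [13, 17, 27, -5, 27]
Insert -5: shifted 3 elements -> [-5, 13, 17, 27, 27]
Insert 27: shifted 0 elements -> [-5, 13, 17, 27, 27]


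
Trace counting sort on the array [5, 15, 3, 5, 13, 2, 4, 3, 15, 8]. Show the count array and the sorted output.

Count array: [0, 0, 1, 2, 1, 2, 0, 0, 1, 0, 0, 0, 0, 1, 0, 2]
(count[i] = number of elements equal to i)
Cumulative count: [0, 0, 1, 3, 4, 6, 6, 6, 7, 7, 7, 7, 7, 8, 8, 10]
Sorted: [2, 3, 3, 4, 5, 5, 8, 13, 15, 15]


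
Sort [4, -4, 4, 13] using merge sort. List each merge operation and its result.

Divide and conquer:
  Merge [4] + [-4] -> [-4, 4]
  Merge [4] + [13] -> [4, 13]
  Merge [-4, 4] + [4, 13] -> [-4, 4, 4, 13]


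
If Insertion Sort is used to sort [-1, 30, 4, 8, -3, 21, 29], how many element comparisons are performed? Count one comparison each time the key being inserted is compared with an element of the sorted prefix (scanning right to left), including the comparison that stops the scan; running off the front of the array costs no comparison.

Insert 30: -1 <= 30 (stop) = 1 comparison(s) -> [-1, 30, 4, 8, -3, 21, 29]
Insert 4: 30 > 4 (shift), -1 <= 4 (stop) = 2 comparison(s) -> [-1, 4, 30, 8, -3, 21, 29]
Insert 8: 30 > 8 (shift), 4 <= 8 (stop) = 2 comparison(s) -> [-1, 4, 8, 30, -3, 21, 29]
Insert -3: 30 > -3 (shift), 8 > -3 (shift), 4 > -3 (shift), -1 > -3 (shift), reached front = 4 comparison(s) -> [-3, -1, 4, 8, 30, 21, 29]
Insert 21: 30 > 21 (shift), 8 <= 21 (stop) = 2 comparison(s) -> [-3, -1, 4, 8, 21, 30, 29]
Insert 29: 30 > 29 (shift), 21 <= 29 (stop) = 2 comparison(s) -> [-3, -1, 4, 8, 21, 29, 30]
Total comparisons: 1 + 2 + 2 + 4 + 2 + 2 = 13


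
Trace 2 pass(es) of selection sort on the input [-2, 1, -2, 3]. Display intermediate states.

Pass 1: Select minimum -2 at index 0, swap -> [-2, 1, -2, 3]
Pass 2: Select minimum -2 at index 2, swap -> [-2, -2, 1, 3]


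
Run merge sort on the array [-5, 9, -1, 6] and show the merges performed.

Divide and conquer:
  Merge [-5] + [9] -> [-5, 9]
  Merge [-1] + [6] -> [-1, 6]
  Merge [-5, 9] + [-1, 6] -> [-5, -1, 6, 9]


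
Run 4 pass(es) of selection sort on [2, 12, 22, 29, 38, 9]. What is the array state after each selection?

Pass 1: Select minimum 2 at index 0, swap -> [2, 12, 22, 29, 38, 9]
Pass 2: Select minimum 9 at index 5, swap -> [2, 9, 22, 29, 38, 12]
Pass 3: Select minimum 12 at index 5, swap -> [2, 9, 12, 29, 38, 22]
Pass 4: Select minimum 22 at index 5, swap -> [2, 9, 12, 22, 38, 29]


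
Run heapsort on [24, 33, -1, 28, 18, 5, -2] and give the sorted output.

Build heap: [33, 28, 5, 24, 18, -1, -2]
Extract 33: [28, 24, 5, -2, 18, -1, 33]
Extract 28: [24, 18, 5, -2, -1, 28, 33]
Extract 24: [18, -1, 5, -2, 24, 28, 33]
Extract 18: [5, -1, -2, 18, 24, 28, 33]
Extract 5: [-1, -2, 5, 18, 24, 28, 33]
Extract -1: [-2, -1, 5, 18, 24, 28, 33]


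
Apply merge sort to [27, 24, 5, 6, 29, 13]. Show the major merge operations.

Divide and conquer:
  Merge [24] + [5] -> [5, 24]
  Merge [27] + [5, 24] -> [5, 24, 27]
  Merge [29] + [13] -> [13, 29]
  Merge [6] + [13, 29] -> [6, 13, 29]
  Merge [5, 24, 27] + [6, 13, 29] -> [5, 6, 13, 24, 27, 29]


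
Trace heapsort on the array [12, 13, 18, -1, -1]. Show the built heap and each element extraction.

Build heap: [18, 13, 12, -1, -1]
Extract 18: [13, -1, 12, -1, 18]
Extract 13: [12, -1, -1, 13, 18]
Extract 12: [-1, -1, 12, 13, 18]
Extract -1: [-1, -1, 12, 13, 18]


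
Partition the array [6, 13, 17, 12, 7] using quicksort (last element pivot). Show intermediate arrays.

Partition 1: pivot=7 at index 1 -> [6, 7, 17, 12, 13]
Partition 2: pivot=13 at index 3 -> [6, 7, 12, 13, 17]


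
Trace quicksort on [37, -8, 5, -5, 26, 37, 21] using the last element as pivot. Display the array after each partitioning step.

Partition 1: pivot=21 at index 3 -> [-8, 5, -5, 21, 26, 37, 37]
Partition 2: pivot=-5 at index 1 -> [-8, -5, 5, 21, 26, 37, 37]
Partition 3: pivot=37 at index 6 -> [-8, -5, 5, 21, 26, 37, 37]
Partition 4: pivot=37 at index 5 -> [-8, -5, 5, 21, 26, 37, 37]


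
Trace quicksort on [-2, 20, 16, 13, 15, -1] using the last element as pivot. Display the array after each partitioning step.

Partition 1: pivot=-1 at index 1 -> [-2, -1, 16, 13, 15, 20]
Partition 2: pivot=20 at index 5 -> [-2, -1, 16, 13, 15, 20]
Partition 3: pivot=15 at index 3 -> [-2, -1, 13, 15, 16, 20]


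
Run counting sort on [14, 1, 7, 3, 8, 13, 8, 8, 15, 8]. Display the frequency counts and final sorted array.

Count array: [0, 1, 0, 1, 0, 0, 0, 1, 4, 0, 0, 0, 0, 1, 1, 1]
(count[i] = number of elements equal to i)
Cumulative count: [0, 1, 1, 2, 2, 2, 2, 3, 7, 7, 7, 7, 7, 8, 9, 10]
Sorted: [1, 3, 7, 8, 8, 8, 8, 13, 14, 15]


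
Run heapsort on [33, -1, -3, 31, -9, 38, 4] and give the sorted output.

Build heap: [38, 31, 33, -1, -9, -3, 4]
Extract 38: [33, 31, 4, -1, -9, -3, 38]
Extract 33: [31, -1, 4, -3, -9, 33, 38]
Extract 31: [4, -1, -9, -3, 31, 33, 38]
Extract 4: [-1, -3, -9, 4, 31, 33, 38]
Extract -1: [-3, -9, -1, 4, 31, 33, 38]
Extract -3: [-9, -3, -1, 4, 31, 33, 38]


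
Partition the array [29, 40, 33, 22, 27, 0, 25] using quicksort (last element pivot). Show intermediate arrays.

Partition 1: pivot=25 at index 2 -> [22, 0, 25, 29, 27, 40, 33]
Partition 2: pivot=0 at index 0 -> [0, 22, 25, 29, 27, 40, 33]
Partition 3: pivot=33 at index 5 -> [0, 22, 25, 29, 27, 33, 40]
Partition 4: pivot=27 at index 3 -> [0, 22, 25, 27, 29, 33, 40]


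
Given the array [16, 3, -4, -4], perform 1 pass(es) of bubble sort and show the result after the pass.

After pass 1: [3, -4, -4, 16] (3 swaps)
Total swaps: 3


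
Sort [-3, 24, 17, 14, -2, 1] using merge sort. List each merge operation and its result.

Divide and conquer:
  Merge [24] + [17] -> [17, 24]
  Merge [-3] + [17, 24] -> [-3, 17, 24]
  Merge [-2] + [1] -> [-2, 1]
  Merge [14] + [-2, 1] -> [-2, 1, 14]
  Merge [-3, 17, 24] + [-2, 1, 14] -> [-3, -2, 1, 14, 17, 24]


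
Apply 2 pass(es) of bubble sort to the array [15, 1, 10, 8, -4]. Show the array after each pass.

After pass 1: [1, 10, 8, -4, 15] (4 swaps)
After pass 2: [1, 8, -4, 10, 15] (2 swaps)
Total swaps: 6
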